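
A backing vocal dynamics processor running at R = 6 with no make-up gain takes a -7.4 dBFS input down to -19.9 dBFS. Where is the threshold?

-22.4 dBFS

Input is 15 dB above T (since output overshoot × R = input overshoot: (-19.9 − T)·6 = -7.4 − T gives T = -22.4 dBFS).
Check: -22.4 + (-7.4 − (-22.4))/6 = -22.4 + 2.5 = -19.9 dBFS. ✓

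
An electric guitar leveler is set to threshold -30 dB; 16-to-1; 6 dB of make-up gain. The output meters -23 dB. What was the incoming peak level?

-14 dB

Stripping the +6 dB make-up gives -29 dB at the gain stage.
Post-compression overshoot = -29 − (-30) = 1 dB.
Input overshoot = R × output overshoot = 16 dB → input = -30 + 16 = -14 dB.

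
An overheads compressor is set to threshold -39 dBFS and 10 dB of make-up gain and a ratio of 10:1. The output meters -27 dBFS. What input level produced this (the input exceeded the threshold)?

-19 dBFS

Before make-up, the level was -27 − 10 = -37 dBFS.
Post-compression overshoot = -37 − (-39) = 2 dB.
Before 10:1 compression the overshoot was 2 × 10 = 20 dB, so input = -39 + 20 = -19 dBFS.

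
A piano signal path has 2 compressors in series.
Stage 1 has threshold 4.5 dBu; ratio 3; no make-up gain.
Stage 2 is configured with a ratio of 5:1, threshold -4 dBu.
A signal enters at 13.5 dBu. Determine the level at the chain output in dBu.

Stage 1: 9 dB above 4.5 dBu, reduced 3:1 to 3 dB above → 7.5 dBu.
Stage 2: overshoot 11.5 dB → 11.5/5 = 2.3 dB → -1.7 dBu.

-1.7 dBu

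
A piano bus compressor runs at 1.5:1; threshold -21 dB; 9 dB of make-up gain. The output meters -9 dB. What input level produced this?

-16.5 dB

Stripping the +9 dB make-up gives -18 dB at the gain stage.
Post-compression overshoot = -18 − (-21) = 3 dB.
Before 1.5:1 compression the overshoot was 3 × 1.5 = 4.5 dB, so input = -21 + 4.5 = -16.5 dB.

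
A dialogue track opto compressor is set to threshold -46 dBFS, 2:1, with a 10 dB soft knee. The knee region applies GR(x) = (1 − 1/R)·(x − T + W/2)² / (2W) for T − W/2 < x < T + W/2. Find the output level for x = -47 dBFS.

-47.4 dBFS

x − T + W/2 = -47 − (-46) + 5 = 4.
GR = (1 − 1/2) × 4² / 20 = 0.5 × 16 / 20 = 0.4 dB.
Output = -47 − 0.4 = -47.4 dBFS.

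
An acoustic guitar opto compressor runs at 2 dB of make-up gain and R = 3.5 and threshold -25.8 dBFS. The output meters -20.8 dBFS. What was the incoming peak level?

Remove make-up: -20.8 − 2 = -22.8 dBFS.
Post-compression overshoot = -22.8 − (-25.8) = 3 dB.
Before 3.5:1 compression the overshoot was 3 × 3.5 = 10.5 dB, so input = -25.8 + 10.5 = -15.3 dBFS.

-15.3 dBFS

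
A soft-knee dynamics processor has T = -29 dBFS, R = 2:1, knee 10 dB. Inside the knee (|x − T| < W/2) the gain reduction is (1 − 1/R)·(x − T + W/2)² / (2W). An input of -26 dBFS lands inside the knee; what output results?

x − T + W/2 = -26 − (-29) + 5 = 8.
GR = (1 − 1/2) × 8² / 20 = 0.5 × 64 / 20 = 1.6 dB.
Output = -26 − 1.6 = -27.6 dBFS.

-27.6 dBFS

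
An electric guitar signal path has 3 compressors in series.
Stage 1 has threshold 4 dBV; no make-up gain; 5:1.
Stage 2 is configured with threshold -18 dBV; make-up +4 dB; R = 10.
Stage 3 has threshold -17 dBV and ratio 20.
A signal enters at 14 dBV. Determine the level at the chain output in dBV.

Stage 1: 10 dB above 4 dBV, reduced 5:1 to 2 dB above → 6 dBV.
Stage 2: overshoot 24 dB → 24/10 = 2.4 dB → -15.6 dBV; +4 dB make-up → -11.6 dBV.
Stage 3: 5.4 dB above -17 dBV, reduced 20:1 to 0.27 dB above → -16.73 dBV.

-16.73 dBV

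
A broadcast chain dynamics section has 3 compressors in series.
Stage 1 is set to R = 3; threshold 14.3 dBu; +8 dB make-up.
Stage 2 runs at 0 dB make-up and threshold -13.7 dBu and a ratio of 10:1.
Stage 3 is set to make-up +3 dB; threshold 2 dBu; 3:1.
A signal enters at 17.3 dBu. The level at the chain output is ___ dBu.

Stage 1: overshoot 3 dB → 3/3 = 1 dB → 15.3 dBu; +8 dB make-up → 23.3 dBu.
Stage 2: overshoot 37 dB → 37/10 = 3.7 dB → -10 dBu.
Stage 3: below threshold (-10 ≤ 2); passes unchanged; make-up brings it to -7 dBu.

-7 dBu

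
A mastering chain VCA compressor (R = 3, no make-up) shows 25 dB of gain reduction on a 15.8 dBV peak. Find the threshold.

-21.7 dBV

Gain reduction = 15.8 − (-9.2) = 25 dB; output overshoot = GR / (R − 1) = 25 / 2 = 12.5 dB.
Threshold = output − output overshoot = -9.2 − 12.5 = -21.7 dBV.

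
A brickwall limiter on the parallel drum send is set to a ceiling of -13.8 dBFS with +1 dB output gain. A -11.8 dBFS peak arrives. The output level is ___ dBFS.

-12.8 dBFS

A brickwall limiter is an ∞:1 compressor: any input above the ceiling is clamped to -13.8 dBFS.
Output gain then adds 1 dB: -13.8 + 1 = -12.8 dBFS.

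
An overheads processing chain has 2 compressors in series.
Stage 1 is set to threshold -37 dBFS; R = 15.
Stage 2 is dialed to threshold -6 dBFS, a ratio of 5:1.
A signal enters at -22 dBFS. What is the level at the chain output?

Stage 1: -22 dBFS is 15 dB over -37 dBFS; at 15:1 that becomes 1 dB over, giving -36 dBFS.
Stage 2: below threshold (-36 ≤ -6); passes unchanged; output -36 dBFS.

-36 dBFS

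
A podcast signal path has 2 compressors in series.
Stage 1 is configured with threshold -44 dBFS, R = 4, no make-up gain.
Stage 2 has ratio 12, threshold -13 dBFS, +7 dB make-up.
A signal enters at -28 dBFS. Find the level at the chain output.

Stage 1: overshoot 16 dB → 16/4 = 4 dB → -40 dBFS.
Stage 2: -40 dBFS ≤ -13 dBFS, so stage 2 doesn't engage; make-up brings it to -33 dBFS.

-33 dBFS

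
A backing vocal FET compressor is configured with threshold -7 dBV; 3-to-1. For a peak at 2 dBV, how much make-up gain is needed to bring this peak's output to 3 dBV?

The peak compresses to -7 + 9/3 = -4 dBV.
To reach 3 dBV requires 3 − (-4) = 7 dB of make-up.

7 dB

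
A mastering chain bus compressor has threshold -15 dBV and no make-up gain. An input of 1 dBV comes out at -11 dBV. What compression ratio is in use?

4:1

Input overshoot = 1 − (-15) = 16 dB; output overshoot = -11 − (-15) = 4 dB.
Ratio = 16 / 4 = 4.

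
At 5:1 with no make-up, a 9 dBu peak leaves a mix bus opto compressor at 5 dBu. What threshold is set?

4 dBu

Gain reduction = 9 − 5 = 4 dB; output overshoot = GR / (R − 1) = 4 / 4 = 1 dB.
Threshold = output − output overshoot = 5 − 1 = 4 dBu.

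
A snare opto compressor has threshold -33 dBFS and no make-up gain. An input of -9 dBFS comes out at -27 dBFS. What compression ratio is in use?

4:1

Input overshoot = -9 − (-33) = 24 dB; output overshoot = -27 − (-33) = 6 dB.
Ratio = 24 / 6 = 4.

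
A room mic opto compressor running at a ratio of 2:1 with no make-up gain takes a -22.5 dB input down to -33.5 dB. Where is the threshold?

Input is 22 dB above T (since output overshoot × R = input overshoot: (-33.5 − T)·2 = -22.5 − T gives T = -44.5 dB).
Check: -44.5 + (-22.5 − (-44.5))/2 = -44.5 + 11 = -33.5 dB. ✓

-44.5 dB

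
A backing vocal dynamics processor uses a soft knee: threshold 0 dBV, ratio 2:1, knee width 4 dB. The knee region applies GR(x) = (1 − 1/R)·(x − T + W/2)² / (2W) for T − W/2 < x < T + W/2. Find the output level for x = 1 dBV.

0.4375 dBV

x − T + W/2 = 1 − 0 + 2 = 3.
GR = (1 − 1/2) × 3² / 8 = 0.5 × 9 / 8 = 0.5625 dB.
Output = 1 − 0.5625 = 0.4375 dBV.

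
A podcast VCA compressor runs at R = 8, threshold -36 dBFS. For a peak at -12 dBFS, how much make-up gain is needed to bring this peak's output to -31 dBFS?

2 dB

The peak compresses to -36 + 24/8 = -33 dBFS.
To reach -31 dBFS requires -31 − (-33) = 2 dB of make-up.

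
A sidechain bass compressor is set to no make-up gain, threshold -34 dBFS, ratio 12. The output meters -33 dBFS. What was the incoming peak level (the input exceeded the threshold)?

The compressed level sits -33 − (-34) = 1 dB over threshold.
Undo the ratio: input overshoot = 1 × 12 = 12 dB, giving input = -22 dBFS.

-22 dBFS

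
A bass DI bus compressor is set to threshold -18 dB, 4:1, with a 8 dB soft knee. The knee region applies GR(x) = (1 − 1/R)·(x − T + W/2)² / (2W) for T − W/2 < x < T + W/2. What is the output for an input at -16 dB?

x − T + W/2 = -16 − (-18) + 4 = 6.
GR = (1 − 1/4) × 6² / 16 = 0.75 × 36 / 16 = 1.6875 dB.
Output = -16 − 1.6875 = -17.6875 dB.

-17.6875 dB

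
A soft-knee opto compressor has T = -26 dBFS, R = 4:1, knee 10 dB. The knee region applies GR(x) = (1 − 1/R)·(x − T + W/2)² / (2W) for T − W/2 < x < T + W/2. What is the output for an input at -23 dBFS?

-25.4 dBFS

x − T + W/2 = -23 − (-26) + 5 = 8.
GR = (1 − 1/4) × 8² / 20 = 0.75 × 64 / 20 = 2.4 dB.
Output = -23 − 2.4 = -25.4 dBFS.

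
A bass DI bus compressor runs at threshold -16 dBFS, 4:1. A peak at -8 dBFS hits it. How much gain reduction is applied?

-8 dBFS exceeds the threshold by 8 dB.
A 4:1 ratio leaves 2 dB of that excess.
GR = overshoot in − overshoot out = 8 − 2 = 6 dB.

6 dB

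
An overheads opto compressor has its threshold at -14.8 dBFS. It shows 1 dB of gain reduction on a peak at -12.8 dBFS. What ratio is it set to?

Input overshoot = -12.8 − (-14.8) = 2 dB.
Output overshoot = 2 − 1 = 1 dB.
Ratio = input overshoot / output overshoot = 2 / 1 = 2.

2:1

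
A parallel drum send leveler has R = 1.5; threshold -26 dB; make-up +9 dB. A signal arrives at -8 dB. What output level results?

-5 dB

Overshoot: -8 − (-26) = 18 dB.
At 1.5:1 the overshoot is divided by 1.5, leaving 12 dB above threshold.
That puts the output at -14 dB; make-up adds 9 dB, giving -5 dB.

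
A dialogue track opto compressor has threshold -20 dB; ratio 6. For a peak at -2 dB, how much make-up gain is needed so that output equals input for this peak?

15 dB

The peak compresses to -20 + 18/6 = -17 dB.
To reach -2 dB requires -2 − (-17) = 15 dB of make-up.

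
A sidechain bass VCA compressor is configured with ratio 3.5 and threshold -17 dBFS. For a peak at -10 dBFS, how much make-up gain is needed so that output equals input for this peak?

5 dB

Overshoot 7 dB → 7/3.5 = 2 dB after compression, so the compressed level is -17 + 2 = -15 dBFS.
Make-up = target − compressed = -10 − (-15) = 5 dB.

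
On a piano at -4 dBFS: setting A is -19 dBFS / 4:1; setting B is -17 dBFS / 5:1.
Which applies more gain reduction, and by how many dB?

A, by 0.85 dB

A: 15 dB over, compressed to 3.75 dB over, so 11.25 dB of GR.
B: 13 dB over, compressed to 2.6 dB over, so 10.4 dB of GR.
Difference: 0.85 dB in favour of A.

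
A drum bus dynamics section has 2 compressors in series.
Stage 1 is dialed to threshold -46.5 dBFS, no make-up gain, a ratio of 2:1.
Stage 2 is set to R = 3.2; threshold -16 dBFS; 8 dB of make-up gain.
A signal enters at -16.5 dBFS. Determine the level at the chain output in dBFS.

-23.5 dBFS

Stage 1: 30 dB above -46.5 dBFS, reduced 2:1 to 15 dB above → -31.5 dBFS.
Stage 2: -31.5 dBFS ≤ -16 dBFS, so stage 2 doesn't engage; make-up brings it to -23.5 dBFS.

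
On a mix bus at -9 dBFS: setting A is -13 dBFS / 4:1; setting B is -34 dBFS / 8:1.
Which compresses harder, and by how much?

B, by 18.875 dB

A: GR = 4 − 4/4 = 3 dB.
B: GR = 25 − 25/8 = 21.875 dB.
Difference: 18.875 dB in favour of B.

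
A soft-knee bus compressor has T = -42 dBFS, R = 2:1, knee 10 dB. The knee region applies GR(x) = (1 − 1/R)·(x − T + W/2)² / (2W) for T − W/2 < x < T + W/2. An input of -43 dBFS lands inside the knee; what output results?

-43.4 dBFS

x − T + W/2 = -43 − (-42) + 5 = 4.
GR = (1 − 1/2) × 4² / 20 = 0.5 × 16 / 20 = 0.4 dB.
Output = -43 − 0.4 = -43.4 dBFS.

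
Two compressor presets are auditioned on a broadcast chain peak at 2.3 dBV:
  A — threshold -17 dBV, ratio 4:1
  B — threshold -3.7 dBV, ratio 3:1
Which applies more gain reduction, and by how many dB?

A: GR = 19.3 − 19.3/4 = 14.475 dB.
B: GR = 6 − 6/3 = 4 dB.
A applies 10.475 dB more gain reduction.

A, by 10.475 dB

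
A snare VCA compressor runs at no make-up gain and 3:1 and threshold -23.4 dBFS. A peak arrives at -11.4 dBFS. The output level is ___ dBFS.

The input is 12 dB above the -23.4 dBFS threshold.
3:1 compression reduces that to 12/3 = 4 dB over.
Output = -23.4 + 4 = -19.4 dBFS.

-19.4 dBFS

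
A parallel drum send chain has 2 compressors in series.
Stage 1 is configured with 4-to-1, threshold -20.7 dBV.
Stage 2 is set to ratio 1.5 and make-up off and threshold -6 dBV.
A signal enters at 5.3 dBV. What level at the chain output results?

Stage 1: overshoot 26 dB → 26/4 = 6.5 dB → -14.2 dBV.
Stage 2: -14.2 dBV ≤ -6 dBV, so stage 2 doesn't engage; output -14.2 dBV.

-14.2 dBV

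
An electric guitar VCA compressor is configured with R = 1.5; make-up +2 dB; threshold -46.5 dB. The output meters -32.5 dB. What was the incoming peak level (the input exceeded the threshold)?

Stripping the +2 dB make-up gives -34.5 dB at the gain stage.
The compressed level sits -34.5 − (-46.5) = 12 dB over threshold.
Input overshoot = R × output overshoot = 18 dB → input = -46.5 + 18 = -28.5 dB.

-28.5 dB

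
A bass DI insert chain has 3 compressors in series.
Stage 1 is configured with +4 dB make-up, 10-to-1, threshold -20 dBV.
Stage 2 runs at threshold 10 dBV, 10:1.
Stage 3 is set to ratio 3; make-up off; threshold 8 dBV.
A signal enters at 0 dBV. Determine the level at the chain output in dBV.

-14 dBV

Stage 1: overshoot 20 dB → 20/10 = 2 dB → -18 dBV; +4 dB make-up → -14 dBV.
Stage 2: -14 dBV ≤ 10 dBV, so stage 2 doesn't engage; output -14 dBV.
Stage 3: below threshold (-14 ≤ 8); passes unchanged; output -14 dBV.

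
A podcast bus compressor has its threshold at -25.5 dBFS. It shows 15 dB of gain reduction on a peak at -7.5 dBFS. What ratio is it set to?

6:1

Input overshoot = -7.5 − (-25.5) = 18 dB.
Output overshoot = 18 − 15 = 3 dB.
Ratio = input overshoot / output overshoot = 18 / 3 = 6.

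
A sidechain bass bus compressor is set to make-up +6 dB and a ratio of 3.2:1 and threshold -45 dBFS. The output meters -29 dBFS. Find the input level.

Before make-up, the level was -29 − 6 = -35 dBFS.
The compressed level sits -35 − (-45) = 10 dB over threshold.
Undo the ratio: input overshoot = 10 × 3.2 = 32 dB, giving input = -13 dBFS.

-13 dBFS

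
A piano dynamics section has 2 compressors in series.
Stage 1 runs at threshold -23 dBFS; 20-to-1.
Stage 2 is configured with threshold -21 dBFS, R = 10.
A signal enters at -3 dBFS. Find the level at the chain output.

Stage 1: overshoot 20 dB → 20/20 = 1 dB → -22 dBFS.
Stage 2: -22 dBFS is at or below the -21 dBFS threshold — no compression; output -22 dBFS.

-22 dBFS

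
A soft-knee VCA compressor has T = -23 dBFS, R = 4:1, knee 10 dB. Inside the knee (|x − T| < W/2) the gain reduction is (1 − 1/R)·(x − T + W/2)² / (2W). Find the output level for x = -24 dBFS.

-24.6 dBFS

x − T + W/2 = -24 − (-23) + 5 = 4.
GR = (1 − 1/4) × 4² / 20 = 0.75 × 16 / 20 = 0.6 dB.
Output = -24 − 0.6 = -24.6 dBFS.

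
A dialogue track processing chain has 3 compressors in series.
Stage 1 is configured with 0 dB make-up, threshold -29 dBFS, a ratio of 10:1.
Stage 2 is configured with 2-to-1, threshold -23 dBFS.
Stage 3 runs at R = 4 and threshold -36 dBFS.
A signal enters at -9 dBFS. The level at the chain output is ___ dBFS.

-33.75 dBFS

Stage 1: -9 dBFS is 20 dB over -29 dBFS; at 10:1 that becomes 2 dB over, giving -27 dBFS.
Stage 2: -27 dBFS is at or below the -23 dBFS threshold — no compression; output -27 dBFS.
Stage 3: overshoot 9 dB → 9/4 = 2.25 dB → -33.75 dBFS.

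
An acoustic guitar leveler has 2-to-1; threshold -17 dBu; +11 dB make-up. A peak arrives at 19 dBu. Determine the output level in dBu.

The input is 36 dB above the -17 dBu threshold.
The 36 dB excess becomes 18 dB after 2:1 reduction.
So the level is -17 + 18 = 1 dBu; make-up adds 11 dB, giving 12 dBu.

12 dBu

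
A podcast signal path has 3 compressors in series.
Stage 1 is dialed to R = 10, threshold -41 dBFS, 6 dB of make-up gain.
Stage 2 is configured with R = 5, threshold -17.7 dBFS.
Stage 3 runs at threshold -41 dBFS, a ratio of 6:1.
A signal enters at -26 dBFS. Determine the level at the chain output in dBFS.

-39.75 dBFS

Stage 1: 15 dB above -41 dBFS, reduced 10:1 to 1.5 dB above → -39.5 dBFS; +6 dB make-up → -33.5 dBFS.
Stage 2: -33.5 dBFS is at or below the -17.7 dBFS threshold — no compression; output -33.5 dBFS.
Stage 3: overshoot 7.5 dB → 7.5/6 = 1.25 dB → -39.75 dBFS.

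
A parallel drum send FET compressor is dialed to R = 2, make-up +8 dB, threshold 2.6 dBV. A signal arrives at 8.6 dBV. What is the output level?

13.6 dBV

Overshoot: 8.6 − 2.6 = 6 dB.
2:1 compression reduces that to 6/2 = 3 dB over.
Output = 2.6 + 3 = 5.6 dBV; make-up adds 8 dB, giving 13.6 dBV.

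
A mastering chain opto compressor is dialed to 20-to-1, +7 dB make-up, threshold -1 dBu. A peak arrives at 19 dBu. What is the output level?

7 dBu

Overshoot: 19 − (-1) = 20 dB.
The 20 dB excess becomes 1 dB after 20:1 reduction.
So the level is -1 + 1 = 0 dBu; make-up adds 7 dB, giving 7 dBu.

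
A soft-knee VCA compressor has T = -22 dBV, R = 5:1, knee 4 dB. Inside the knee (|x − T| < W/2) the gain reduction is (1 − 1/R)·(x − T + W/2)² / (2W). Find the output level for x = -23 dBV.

x − T + W/2 = -23 − (-22) + 2 = 1.
GR = (1 − 1/5) × 1² / 8 = 0.8 × 1 / 8 = 0.1 dB.
Output = -23 − 0.1 = -23.1 dBV.

-23.1 dBV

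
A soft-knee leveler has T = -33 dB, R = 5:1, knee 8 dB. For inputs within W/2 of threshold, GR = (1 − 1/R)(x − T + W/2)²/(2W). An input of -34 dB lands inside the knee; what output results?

-34.45 dB

x − T + W/2 = -34 − (-33) + 4 = 3.
GR = (1 − 1/5) × 3² / 16 = 0.8 × 9 / 16 = 0.45 dB.
Output = -34 − 0.45 = -34.45 dB.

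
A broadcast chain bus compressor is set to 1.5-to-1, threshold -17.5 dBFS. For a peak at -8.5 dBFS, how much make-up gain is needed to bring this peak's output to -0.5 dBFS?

11 dB

Without make-up, output = threshold + overshoot/1.5 = -17.5 + 6 = -11.5 dBFS.
Gap to target: 11 dB.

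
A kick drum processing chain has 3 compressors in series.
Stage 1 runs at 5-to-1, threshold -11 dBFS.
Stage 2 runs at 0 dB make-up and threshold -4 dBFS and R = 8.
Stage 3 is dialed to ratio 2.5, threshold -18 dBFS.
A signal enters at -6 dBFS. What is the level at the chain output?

Stage 1: -6 dBFS is 5 dB over -11 dBFS; at 5:1 that becomes 1 dB over, giving -10 dBFS.
Stage 2: -10 dBFS is at or below the -4 dBFS threshold — no compression; output -10 dBFS.
Stage 3: -10 dBFS is 8 dB over -18 dBFS; at 2.5:1 that becomes 3.2 dB over, giving -14.8 dBFS.

-14.8 dBFS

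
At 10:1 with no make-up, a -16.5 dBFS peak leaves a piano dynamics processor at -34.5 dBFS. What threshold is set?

-36.5 dBFS

Let T be the threshold. Output overshoot = (input overshoot)/R, so -34.5 − T = (-16.5 − T)/10.
10·(-34.5 − T) = -16.5 − T → 9·T = -345 − (-16.5) = -328.5.
T = -328.5/9 = -36.5 dBFS.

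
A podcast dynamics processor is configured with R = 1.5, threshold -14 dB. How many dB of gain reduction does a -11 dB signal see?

The signal is 3 dB above threshold.
A 1.5:1 ratio leaves 2 dB of that excess.
Gain reduction = 3 − 2 = 1 dB.

1 dB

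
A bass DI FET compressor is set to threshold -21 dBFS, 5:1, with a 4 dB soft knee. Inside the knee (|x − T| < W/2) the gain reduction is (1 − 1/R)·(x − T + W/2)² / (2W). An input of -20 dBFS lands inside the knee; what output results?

x − T + W/2 = -20 − (-21) + 2 = 3.
GR = (1 − 1/5) × 3² / 8 = 0.8 × 9 / 8 = 0.9 dB.
Output = -20 − 0.9 = -20.9 dBFS.

-20.9 dBFS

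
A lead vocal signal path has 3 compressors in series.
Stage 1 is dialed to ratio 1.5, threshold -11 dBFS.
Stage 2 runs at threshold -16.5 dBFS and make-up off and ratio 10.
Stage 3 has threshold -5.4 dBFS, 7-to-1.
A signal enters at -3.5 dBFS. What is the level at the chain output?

-15.45 dBFS

Stage 1: overshoot 7.5 dB → 7.5/1.5 = 5 dB → -6 dBFS.
Stage 2: -6 dBFS is 10.5 dB over -16.5 dBFS; at 10:1 that becomes 1.05 dB over, giving -15.45 dBFS.
Stage 3: -15.45 dBFS is at or below the -5.4 dBFS threshold — no compression; output -15.45 dBFS.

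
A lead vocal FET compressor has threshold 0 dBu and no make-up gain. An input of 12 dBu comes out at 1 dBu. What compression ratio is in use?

Input overshoot = 12 − 0 = 12 dB; output overshoot = 1 − 0 = 1 dB.
Ratio = 12 / 1 = 12.

12:1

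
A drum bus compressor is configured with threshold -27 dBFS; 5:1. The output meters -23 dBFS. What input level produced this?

Post-compression overshoot = -23 − (-27) = 4 dB.
Before 5:1 compression the overshoot was 4 × 5 = 20 dB, so input = -27 + 20 = -7 dBFS.

-7 dBFS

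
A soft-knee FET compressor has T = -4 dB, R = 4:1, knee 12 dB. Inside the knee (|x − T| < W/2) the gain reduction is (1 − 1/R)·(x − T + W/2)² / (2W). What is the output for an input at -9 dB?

x − T + W/2 = -9 − (-4) + 6 = 1.
GR = (1 − 1/4) × 1² / 24 = 0.75 × 1 / 24 = 0.03125 dB.
Output = -9 − 0.03125 = -9.03125 dB.

-9.03125 dB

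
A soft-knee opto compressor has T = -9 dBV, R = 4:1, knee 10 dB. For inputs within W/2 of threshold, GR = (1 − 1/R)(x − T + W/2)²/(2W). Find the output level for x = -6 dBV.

x − T + W/2 = -6 − (-9) + 5 = 8.
GR = (1 − 1/4) × 8² / 20 = 0.75 × 64 / 20 = 2.4 dB.
Output = -6 − 2.4 = -8.4 dBV.

-8.4 dBV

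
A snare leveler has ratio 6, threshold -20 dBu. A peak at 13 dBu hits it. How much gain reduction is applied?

27.5 dB

The signal is 33 dB above threshold.
A 6:1 ratio leaves 5.5 dB of that excess.
GR = overshoot in − overshoot out = 33 − 5.5 = 27.5 dB.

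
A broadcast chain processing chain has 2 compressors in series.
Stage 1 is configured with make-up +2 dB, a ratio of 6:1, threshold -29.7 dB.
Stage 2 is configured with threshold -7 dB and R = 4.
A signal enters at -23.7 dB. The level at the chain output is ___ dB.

Stage 1: 6 dB above -29.7 dB, reduced 6:1 to 1 dB above → -28.7 dB; +2 dB make-up → -26.7 dB.
Stage 2: -26.7 dB ≤ -7 dB, so stage 2 doesn't engage; output -26.7 dB.

-26.7 dB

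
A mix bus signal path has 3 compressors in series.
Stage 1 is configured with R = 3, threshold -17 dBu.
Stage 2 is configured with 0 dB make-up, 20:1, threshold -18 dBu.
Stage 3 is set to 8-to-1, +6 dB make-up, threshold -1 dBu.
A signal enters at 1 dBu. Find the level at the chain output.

Stage 1: 1 dBu is 18 dB over -17 dBu; at 3:1 that becomes 6 dB over, giving -11 dBu.
Stage 2: -11 dBu is 7 dB over -18 dBu; at 20:1 that becomes 0.35 dB over, giving -17.65 dBu.
Stage 3: below threshold (-17.65 ≤ -1); passes unchanged; make-up brings it to -11.65 dBu.

-11.65 dBu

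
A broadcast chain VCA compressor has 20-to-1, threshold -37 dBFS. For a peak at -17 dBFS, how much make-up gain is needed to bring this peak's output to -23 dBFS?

Overshoot 20 dB → 20/20 = 1 dB after compression, so the compressed level is -37 + 1 = -36 dBFS.
Make-up = target − compressed = -23 − (-36) = 13 dB.

13 dB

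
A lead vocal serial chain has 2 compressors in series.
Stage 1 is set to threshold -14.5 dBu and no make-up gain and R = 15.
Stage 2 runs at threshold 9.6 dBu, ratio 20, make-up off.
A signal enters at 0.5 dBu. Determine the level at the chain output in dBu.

Stage 1: 15 dB above -14.5 dBu, reduced 15:1 to 1 dB above → -13.5 dBu.
Stage 2: below threshold (-13.5 ≤ 9.6); passes unchanged; output -13.5 dBu.

-13.5 dBu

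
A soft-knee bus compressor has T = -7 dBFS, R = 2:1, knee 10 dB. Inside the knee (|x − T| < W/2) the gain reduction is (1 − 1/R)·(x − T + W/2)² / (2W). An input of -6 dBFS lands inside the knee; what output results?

-6.9 dBFS

x − T + W/2 = -6 − (-7) + 5 = 6.
GR = (1 − 1/2) × 6² / 20 = 0.5 × 36 / 20 = 0.9 dB.
Output = -6 − 0.9 = -6.9 dBFS.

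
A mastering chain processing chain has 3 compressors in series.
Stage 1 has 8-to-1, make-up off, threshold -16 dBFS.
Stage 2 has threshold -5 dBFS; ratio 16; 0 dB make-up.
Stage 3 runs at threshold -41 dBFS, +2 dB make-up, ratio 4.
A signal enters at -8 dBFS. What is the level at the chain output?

-32.5 dBFS

Stage 1: 8 dB above -16 dBFS, reduced 8:1 to 1 dB above → -15 dBFS.
Stage 2: below threshold (-15 ≤ -5); passes unchanged; output -15 dBFS.
Stage 3: -15 dBFS is 26 dB over -41 dBFS; at 4:1 that becomes 6.5 dB over, giving -34.5 dBFS; +2 dB make-up → -32.5 dBFS.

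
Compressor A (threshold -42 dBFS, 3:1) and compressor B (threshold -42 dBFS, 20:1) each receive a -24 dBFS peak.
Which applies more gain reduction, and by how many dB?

B, by 5.1 dB

A: overshoot 18 dB → output overshoot 6 dB → GR 12 dB.
B: overshoot 18 dB → output overshoot 0.9 dB → GR 17.1 dB.
Difference: 5.1 dB in favour of B.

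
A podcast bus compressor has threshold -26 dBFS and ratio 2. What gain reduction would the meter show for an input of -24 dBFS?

The signal is 2 dB above threshold.
At 2:1, output sits 2/2 = 1 dB above threshold.
So the signal is attenuated by 2 − 1 = 1 dB.

1 dB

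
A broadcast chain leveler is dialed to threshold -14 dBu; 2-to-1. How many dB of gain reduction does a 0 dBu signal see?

7 dB

The signal is 14 dB above threshold.
After 2:1 compression the overshoot becomes 14/2 = 7 dB.
Gain reduction = 14 − 7 = 7 dB.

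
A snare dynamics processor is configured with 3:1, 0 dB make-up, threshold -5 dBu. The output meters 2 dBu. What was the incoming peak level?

That's 7 dB above the -5 dBu threshold.
Undo the ratio: input overshoot = 7 × 3 = 21 dB, giving input = 16 dBu.

16 dBu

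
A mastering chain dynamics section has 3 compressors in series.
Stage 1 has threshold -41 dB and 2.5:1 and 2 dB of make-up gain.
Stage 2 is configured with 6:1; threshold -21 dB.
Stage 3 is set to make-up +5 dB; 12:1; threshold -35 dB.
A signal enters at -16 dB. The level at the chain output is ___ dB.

Stage 1: -16 dB is 25 dB over -41 dB; at 2.5:1 that becomes 10 dB over, giving -31 dB; +2 dB make-up → -29 dB.
Stage 2: -29 dB is at or below the -21 dB threshold — no compression; output -29 dB.
Stage 3: -29 dB is 6 dB over -35 dB; at 12:1 that becomes 0.5 dB over, giving -34.5 dB; +5 dB make-up → -29.5 dB.

-29.5 dB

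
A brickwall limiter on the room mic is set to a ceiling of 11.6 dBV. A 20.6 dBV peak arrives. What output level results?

At ∞:1, everything above 11.6 dBV is held at the ceiling.

11.6 dBV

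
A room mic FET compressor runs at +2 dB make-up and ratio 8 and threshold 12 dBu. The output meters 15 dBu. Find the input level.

20 dBu

Before make-up, the level was 15 − 2 = 13 dBu.
Post-compression overshoot = 13 − 12 = 1 dB.
Input overshoot = R × output overshoot = 8 dB → input = 12 + 8 = 20 dBu.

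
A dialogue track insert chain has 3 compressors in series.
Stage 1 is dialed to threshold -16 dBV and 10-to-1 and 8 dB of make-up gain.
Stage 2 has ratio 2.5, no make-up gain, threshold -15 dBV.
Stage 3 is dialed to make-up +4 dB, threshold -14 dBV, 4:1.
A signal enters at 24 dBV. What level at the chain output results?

Stage 1: 40 dB above -16 dBV, reduced 10:1 to 4 dB above → -12 dBV; +8 dB make-up → -4 dBV.
Stage 2: 11 dB above -15 dBV, reduced 2.5:1 to 4.4 dB above → -10.6 dBV.
Stage 3: overshoot 3.4 dB → 3.4/4 = 0.85 dB → -13.15 dBV; +4 dB make-up → -9.15 dBV.

-9.15 dBV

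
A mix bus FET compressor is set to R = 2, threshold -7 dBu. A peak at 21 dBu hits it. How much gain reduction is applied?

14 dB

Overshoot = 21 − (-7) = 28 dB.
At 2:1, output sits 28/2 = 14 dB above threshold.
Gain reduction = 28 − 14 = 14 dB.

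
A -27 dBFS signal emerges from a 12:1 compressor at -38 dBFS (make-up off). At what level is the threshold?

-39 dBFS

Gain reduction = -27 − (-38) = 11 dB; output overshoot = GR / (R − 1) = 11 / 11 = 1 dB.
Threshold = output − output overshoot = -38 − 1 = -39 dBFS.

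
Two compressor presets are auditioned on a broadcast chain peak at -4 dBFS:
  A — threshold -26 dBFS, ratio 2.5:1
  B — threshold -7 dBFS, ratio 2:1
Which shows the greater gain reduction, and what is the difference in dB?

A, by 11.7 dB

A: GR = 22 − 22/2.5 = 13.2 dB.
B: GR = 3 − 3/2 = 1.5 dB.
A reduces 11.7 dB more.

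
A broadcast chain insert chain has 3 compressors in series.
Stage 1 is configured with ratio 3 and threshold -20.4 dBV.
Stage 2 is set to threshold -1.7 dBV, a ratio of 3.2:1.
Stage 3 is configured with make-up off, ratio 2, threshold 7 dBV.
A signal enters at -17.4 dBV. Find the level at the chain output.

-19.4 dBV

Stage 1: overshoot 3 dB → 3/3 = 1 dB → -19.4 dBV.
Stage 2: below threshold (-19.4 ≤ -1.7); passes unchanged; output -19.4 dBV.
Stage 3: below threshold (-19.4 ≤ 7); passes unchanged; output -19.4 dBV.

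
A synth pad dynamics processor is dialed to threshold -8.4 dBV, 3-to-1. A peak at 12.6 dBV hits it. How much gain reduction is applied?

14 dB

12.6 dBV exceeds the threshold by 21 dB.
After 3:1 compression the overshoot becomes 21/3 = 7 dB.
Gain reduction = 21 − 7 = 14 dB.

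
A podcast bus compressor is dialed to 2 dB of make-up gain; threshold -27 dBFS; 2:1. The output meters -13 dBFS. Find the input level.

Remove make-up: -13 − 2 = -15 dBFS.
Post-compression overshoot = -15 − (-27) = 12 dB.
Undo the ratio: input overshoot = 12 × 2 = 24 dB, giving input = -3 dBFS.

-3 dBFS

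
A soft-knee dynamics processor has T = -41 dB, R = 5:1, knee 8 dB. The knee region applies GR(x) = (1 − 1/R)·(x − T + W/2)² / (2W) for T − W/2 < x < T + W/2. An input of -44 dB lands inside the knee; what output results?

x − T + W/2 = -44 − (-41) + 4 = 1.
GR = (1 − 1/5) × 1² / 16 = 0.8 × 1 / 16 = 0.05 dB.
Output = -44 − 0.05 = -44.05 dB.

-44.05 dB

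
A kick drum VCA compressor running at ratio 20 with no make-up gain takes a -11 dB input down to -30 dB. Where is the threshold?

-31 dB

Input is 20 dB above T (since output overshoot × R = input overshoot: (-30 − T)·20 = -11 − T gives T = -31 dB).
Check: -31 + (-11 − (-31))/20 = -31 + 1 = -30 dB. ✓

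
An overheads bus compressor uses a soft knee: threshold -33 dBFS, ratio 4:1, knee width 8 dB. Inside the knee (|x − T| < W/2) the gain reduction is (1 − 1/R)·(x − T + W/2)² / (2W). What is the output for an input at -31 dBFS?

-32.6875 dBFS

x − T + W/2 = -31 − (-33) + 4 = 6.
GR = (1 − 1/4) × 6² / 16 = 0.75 × 36 / 16 = 1.6875 dB.
Output = -31 − 1.6875 = -32.6875 dBFS.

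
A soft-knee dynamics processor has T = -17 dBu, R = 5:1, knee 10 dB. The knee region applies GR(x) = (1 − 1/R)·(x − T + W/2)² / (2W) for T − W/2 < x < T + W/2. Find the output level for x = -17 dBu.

x − T + W/2 = -17 − (-17) + 5 = 5.
GR = (1 − 1/5) × 5² / 20 = 0.8 × 25 / 20 = 1 dB.
Output = -17 − 1 = -18 dBu.

-18 dBu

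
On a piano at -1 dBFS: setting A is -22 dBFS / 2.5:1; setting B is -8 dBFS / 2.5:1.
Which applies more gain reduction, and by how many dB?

A, by 8.4 dB

A: 21 dB over, compressed to 8.4 dB over, so 12.6 dB of GR.
B: 7 dB over, compressed to 2.8 dB over, so 4.2 dB of GR.
Difference: 8.4 dB in favour of A.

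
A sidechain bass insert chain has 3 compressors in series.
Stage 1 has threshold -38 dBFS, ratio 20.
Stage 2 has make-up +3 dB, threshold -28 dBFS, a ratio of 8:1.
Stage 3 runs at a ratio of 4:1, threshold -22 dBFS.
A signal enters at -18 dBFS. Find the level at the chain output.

-34 dBFS

Stage 1: -18 dBFS is 20 dB over -38 dBFS; at 20:1 that becomes 1 dB over, giving -37 dBFS.
Stage 2: below threshold (-37 ≤ -28); passes unchanged; make-up brings it to -34 dBFS.
Stage 3: -34 dBFS ≤ -22 dBFS, so stage 3 doesn't engage; output -34 dBFS.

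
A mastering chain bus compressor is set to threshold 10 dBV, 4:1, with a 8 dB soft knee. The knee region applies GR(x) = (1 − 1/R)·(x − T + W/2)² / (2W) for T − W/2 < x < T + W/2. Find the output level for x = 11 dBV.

9.828125 dBV

x − T + W/2 = 11 − 10 + 4 = 5.
GR = (1 − 1/4) × 5² / 16 = 0.75 × 25 / 16 = 1.171875 dB.
Output = 11 − 1.171875 = 9.828125 dBV.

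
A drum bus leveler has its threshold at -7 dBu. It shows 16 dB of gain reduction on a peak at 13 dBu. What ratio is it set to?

5:1

Input overshoot = 13 − (-7) = 20 dB.
Output overshoot = 20 − 16 = 4 dB.
Ratio = input overshoot / output overshoot = 20 / 4 = 5.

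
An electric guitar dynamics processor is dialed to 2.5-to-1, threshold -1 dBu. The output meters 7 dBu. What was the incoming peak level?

The compressed level sits 7 − (-1) = 8 dB over threshold.
Input overshoot = R × output overshoot = 20 dB → input = -1 + 20 = 19 dBu.

19 dBu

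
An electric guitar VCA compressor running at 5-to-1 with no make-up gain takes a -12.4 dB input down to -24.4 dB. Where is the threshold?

Gain reduction = -12.4 − (-24.4) = 12 dB; output overshoot = GR / (R − 1) = 12 / 4 = 3 dB.
Threshold = output − output overshoot = -24.4 − 3 = -27.4 dB.

-27.4 dB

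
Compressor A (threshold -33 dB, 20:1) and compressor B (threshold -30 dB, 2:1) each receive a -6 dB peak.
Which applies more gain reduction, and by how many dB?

A: GR = 27 − 27/20 = 25.65 dB.
B: GR = 24 − 24/2 = 12 dB.
Difference: 13.65 dB in favour of A.

A, by 13.65 dB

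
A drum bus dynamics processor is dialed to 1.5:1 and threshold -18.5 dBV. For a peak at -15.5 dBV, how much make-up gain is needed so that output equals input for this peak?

1 dB

Overshoot 3 dB → 3/1.5 = 2 dB after compression, so the compressed level is -18.5 + 2 = -16.5 dBV.
Make-up = target − compressed = -15.5 − (-16.5) = 1 dB.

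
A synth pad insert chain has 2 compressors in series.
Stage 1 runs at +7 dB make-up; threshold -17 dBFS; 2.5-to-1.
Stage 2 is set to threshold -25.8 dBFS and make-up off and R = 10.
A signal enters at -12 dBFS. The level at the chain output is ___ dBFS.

Stage 1: -12 dBFS is 5 dB over -17 dBFS; at 2.5:1 that becomes 2 dB over, giving -15 dBFS; +7 dB make-up → -8 dBFS.
Stage 2: 17.8 dB above -25.8 dBFS, reduced 10:1 to 1.78 dB above → -24.02 dBFS.

-24.02 dBFS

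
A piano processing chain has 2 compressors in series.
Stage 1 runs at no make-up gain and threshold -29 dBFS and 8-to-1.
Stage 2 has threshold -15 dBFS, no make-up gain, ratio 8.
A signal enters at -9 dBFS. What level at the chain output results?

Stage 1: overshoot 20 dB → 20/8 = 2.5 dB → -26.5 dBFS.
Stage 2: -26.5 dBFS ≤ -15 dBFS, so stage 2 doesn't engage; output -26.5 dBFS.

-26.5 dBFS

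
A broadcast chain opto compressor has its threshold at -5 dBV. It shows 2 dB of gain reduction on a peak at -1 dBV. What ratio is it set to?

2:1

Input overshoot = -1 − (-5) = 4 dB.
Output overshoot = 4 − 2 = 2 dB.
Ratio = input overshoot / output overshoot = 4 / 2 = 2.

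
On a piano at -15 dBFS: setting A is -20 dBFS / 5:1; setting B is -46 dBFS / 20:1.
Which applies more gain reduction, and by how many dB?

B, by 25.45 dB

A: GR = 5 − 5/5 = 4 dB.
B: GR = 31 − 31/20 = 29.45 dB.
Difference: 25.45 dB in favour of B.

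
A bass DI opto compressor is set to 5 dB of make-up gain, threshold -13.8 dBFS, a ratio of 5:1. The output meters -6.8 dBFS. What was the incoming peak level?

Before make-up, the level was -6.8 − 5 = -11.8 dBFS.
The compressed level sits -11.8 − (-13.8) = 2 dB over threshold.
Input overshoot = R × output overshoot = 10 dB → input = -13.8 + 10 = -3.8 dBFS.

-3.8 dBFS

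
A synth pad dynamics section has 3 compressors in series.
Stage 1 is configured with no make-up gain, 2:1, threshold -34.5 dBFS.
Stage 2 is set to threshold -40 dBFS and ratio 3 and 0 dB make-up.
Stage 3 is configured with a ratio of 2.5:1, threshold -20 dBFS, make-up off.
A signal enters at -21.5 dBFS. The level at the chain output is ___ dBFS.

-36 dBFS

Stage 1: -21.5 dBFS is 13 dB over -34.5 dBFS; at 2:1 that becomes 6.5 dB over, giving -28 dBFS.
Stage 2: 12 dB above -40 dBFS, reduced 3:1 to 4 dB above → -36 dBFS.
Stage 3: below threshold (-36 ≤ -20); passes unchanged; output -36 dBFS.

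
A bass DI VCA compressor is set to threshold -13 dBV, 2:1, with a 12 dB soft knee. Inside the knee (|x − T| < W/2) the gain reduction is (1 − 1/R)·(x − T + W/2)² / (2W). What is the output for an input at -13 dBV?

x − T + W/2 = -13 − (-13) + 6 = 6.
GR = (1 − 1/2) × 6² / 24 = 0.5 × 36 / 24 = 0.75 dB.
Output = -13 − 0.75 = -13.75 dBV.

-13.75 dBV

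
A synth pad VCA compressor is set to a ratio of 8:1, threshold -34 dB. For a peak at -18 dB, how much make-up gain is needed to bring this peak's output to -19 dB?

The peak compresses to -34 + 16/8 = -32 dB.
To reach -19 dB requires -19 − (-32) = 13 dB of make-up.

13 dB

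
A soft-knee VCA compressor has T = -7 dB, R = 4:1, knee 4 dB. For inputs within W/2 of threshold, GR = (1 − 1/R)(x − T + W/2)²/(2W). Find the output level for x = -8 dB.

-8.09375 dB

x − T + W/2 = -8 − (-7) + 2 = 1.
GR = (1 − 1/4) × 1² / 8 = 0.75 × 1 / 8 = 0.09375 dB.
Output = -8 − 0.09375 = -8.09375 dB.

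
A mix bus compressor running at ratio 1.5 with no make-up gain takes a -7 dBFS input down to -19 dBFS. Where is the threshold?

-43 dBFS

Let T be the threshold. Output overshoot = (input overshoot)/R, so -19 − T = (-7 − T)/1.5.
1.5·(-19 − T) = -7 − T → 0.5·T = -28.5 − (-7) = -21.5.
T = -21.5/0.5 = -43 dBFS.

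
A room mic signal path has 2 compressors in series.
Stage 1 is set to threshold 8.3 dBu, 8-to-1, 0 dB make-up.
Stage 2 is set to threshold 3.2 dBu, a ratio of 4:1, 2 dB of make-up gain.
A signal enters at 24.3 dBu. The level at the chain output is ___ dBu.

6.975 dBu

Stage 1: overshoot 16 dB → 16/8 = 2 dB → 10.3 dBu.
Stage 2: 7.1 dB above 3.2 dBu, reduced 4:1 to 1.775 dB above → 4.975 dBu; +2 dB make-up → 6.975 dBu.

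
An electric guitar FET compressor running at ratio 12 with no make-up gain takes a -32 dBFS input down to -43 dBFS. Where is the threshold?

Let T be the threshold. Output overshoot = (input overshoot)/R, so -43 − T = (-32 − T)/12.
12·(-43 − T) = -32 − T → 11·T = -516 − (-32) = -484.
T = -484/11 = -44 dBFS.

-44 dBFS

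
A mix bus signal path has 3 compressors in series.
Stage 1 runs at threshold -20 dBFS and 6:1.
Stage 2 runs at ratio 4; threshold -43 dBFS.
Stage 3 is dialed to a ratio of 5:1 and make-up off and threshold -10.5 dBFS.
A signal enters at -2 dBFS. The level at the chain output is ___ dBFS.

Stage 1: -2 dBFS is 18 dB over -20 dBFS; at 6:1 that becomes 3 dB over, giving -17 dBFS.
Stage 2: 26 dB above -43 dBFS, reduced 4:1 to 6.5 dB above → -36.5 dBFS.
Stage 3: -36.5 dBFS ≤ -10.5 dBFS, so stage 3 doesn't engage; output -36.5 dBFS.

-36.5 dBFS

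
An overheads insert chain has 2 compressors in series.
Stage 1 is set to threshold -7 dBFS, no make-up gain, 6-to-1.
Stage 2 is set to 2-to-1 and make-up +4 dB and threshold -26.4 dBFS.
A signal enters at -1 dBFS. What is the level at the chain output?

Stage 1: overshoot 6 dB → 6/6 = 1 dB → -6 dBFS.
Stage 2: 20.4 dB above -26.4 dBFS, reduced 2:1 to 10.2 dB above → -16.2 dBFS; +4 dB make-up → -12.2 dBFS.

-12.2 dBFS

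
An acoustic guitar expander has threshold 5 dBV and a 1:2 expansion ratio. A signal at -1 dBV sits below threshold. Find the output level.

The input is 6 dB below the 5 dBV threshold.
A 1:2 expander multiplies undershoot by 2: 6 × 2 = 12 dB below threshold.
Output = 5 − 12 = -7 dBV.

-7 dBV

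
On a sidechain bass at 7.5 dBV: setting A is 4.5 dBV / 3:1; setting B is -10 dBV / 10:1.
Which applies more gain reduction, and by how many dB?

B, by 13.75 dB

A: overshoot 3 dB → output overshoot 1 dB → GR 2 dB.
B: overshoot 17.5 dB → output overshoot 1.75 dB → GR 15.75 dB.
Difference: 13.75 dB in favour of B.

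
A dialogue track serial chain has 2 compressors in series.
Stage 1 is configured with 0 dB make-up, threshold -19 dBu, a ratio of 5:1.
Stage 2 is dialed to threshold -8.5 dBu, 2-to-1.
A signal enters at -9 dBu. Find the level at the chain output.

Stage 1: overshoot 10 dB → 10/5 = 2 dB → -17 dBu.
Stage 2: -17 dBu ≤ -8.5 dBu, so stage 2 doesn't engage; output -17 dBu.

-17 dBu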